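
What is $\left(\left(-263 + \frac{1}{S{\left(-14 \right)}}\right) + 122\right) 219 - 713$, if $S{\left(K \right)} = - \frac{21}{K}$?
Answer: $-31446$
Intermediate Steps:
$\left(\left(-263 + \frac{1}{S{\left(-14 \right)}}\right) + 122\right) 219 - 713 = \left(\left(-263 + \frac{1}{\left(-21\right) \frac{1}{-14}}\right) + 122\right) 219 - 713 = \left(\left(-263 + \frac{1}{\left(-21\right) \left(- \frac{1}{14}\right)}\right) + 122\right) 219 - 713 = \left(\left(-263 + \frac{1}{\frac{3}{2}}\right) + 122\right) 219 - 713 = \left(\left(-263 + \frac{2}{3}\right) + 122\right) 219 - 713 = \left(- \frac{787}{3} + 122\right) 219 - 713 = \left(- \frac{421}{3}\right) 219 - 713 = -30733 - 713 = -31446$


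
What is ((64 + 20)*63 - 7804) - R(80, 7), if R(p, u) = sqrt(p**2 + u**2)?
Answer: -2512 - sqrt(6449) ≈ -2592.3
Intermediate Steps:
((64 + 20)*63 - 7804) - R(80, 7) = ((64 + 20)*63 - 7804) - sqrt(80**2 + 7**2) = (84*63 - 7804) - sqrt(6400 + 49) = (5292 - 7804) - sqrt(6449) = -2512 - sqrt(6449)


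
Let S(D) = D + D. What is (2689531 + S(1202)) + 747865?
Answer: 3439800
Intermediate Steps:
S(D) = 2*D
(2689531 + S(1202)) + 747865 = (2689531 + 2*1202) + 747865 = (2689531 + 2404) + 747865 = 2691935 + 747865 = 3439800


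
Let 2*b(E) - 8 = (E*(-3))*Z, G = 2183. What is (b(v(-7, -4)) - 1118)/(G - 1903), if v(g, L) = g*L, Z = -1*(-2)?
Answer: -599/140 ≈ -4.2786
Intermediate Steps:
Z = 2
v(g, L) = L*g
b(E) = 4 - 3*E (b(E) = 4 + ((E*(-3))*2)/2 = 4 + (-3*E*2)/2 = 4 + (-6*E)/2 = 4 - 3*E)
(b(v(-7, -4)) - 1118)/(G - 1903) = ((4 - (-12)*(-7)) - 1118)/(2183 - 1903) = ((4 - 3*28) - 1118)/280 = ((4 - 84) - 1118)*(1/280) = (-80 - 1118)*(1/280) = -1198*1/280 = -599/140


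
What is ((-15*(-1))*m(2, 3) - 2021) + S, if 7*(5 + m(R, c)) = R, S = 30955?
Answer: 202043/7 ≈ 28863.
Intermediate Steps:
m(R, c) = -5 + R/7
((-15*(-1))*m(2, 3) - 2021) + S = ((-15*(-1))*(-5 + (⅐)*2) - 2021) + 30955 = (15*(-5 + 2/7) - 2021) + 30955 = (15*(-33/7) - 2021) + 30955 = (-495/7 - 2021) + 30955 = -14642/7 + 30955 = 202043/7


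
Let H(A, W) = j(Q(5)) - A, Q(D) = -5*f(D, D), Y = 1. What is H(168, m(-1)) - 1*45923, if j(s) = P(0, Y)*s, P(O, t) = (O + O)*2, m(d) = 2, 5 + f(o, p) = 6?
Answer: -46091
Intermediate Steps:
f(o, p) = 1 (f(o, p) = -5 + 6 = 1)
P(O, t) = 4*O (P(O, t) = (2*O)*2 = 4*O)
Q(D) = -5 (Q(D) = -5*1 = -5)
j(s) = 0 (j(s) = (4*0)*s = 0*s = 0)
H(A, W) = -A (H(A, W) = 0 - A = -A)
H(168, m(-1)) - 1*45923 = -1*168 - 1*45923 = -168 - 45923 = -46091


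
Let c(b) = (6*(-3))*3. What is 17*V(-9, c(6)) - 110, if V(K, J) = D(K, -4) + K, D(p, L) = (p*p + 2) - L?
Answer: 1216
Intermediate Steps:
c(b) = -54 (c(b) = -18*3 = -54)
D(p, L) = 2 + p² - L (D(p, L) = (p² + 2) - L = (2 + p²) - L = 2 + p² - L)
V(K, J) = 6 + K + K² (V(K, J) = (2 + K² - 1*(-4)) + K = (2 + K² + 4) + K = (6 + K²) + K = 6 + K + K²)
17*V(-9, c(6)) - 110 = 17*(6 - 9 + (-9)²) - 110 = 17*(6 - 9 + 81) - 110 = 17*78 - 110 = 1326 - 110 = 1216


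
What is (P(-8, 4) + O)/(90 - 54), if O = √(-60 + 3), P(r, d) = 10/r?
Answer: -5/144 + I*√57/36 ≈ -0.034722 + 0.20972*I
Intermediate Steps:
O = I*√57 (O = √(-57) = I*√57 ≈ 7.5498*I)
(P(-8, 4) + O)/(90 - 54) = (10/(-8) + I*√57)/(90 - 54) = (10*(-⅛) + I*√57)/36 = (-5/4 + I*√57)*(1/36) = -5/144 + I*√57/36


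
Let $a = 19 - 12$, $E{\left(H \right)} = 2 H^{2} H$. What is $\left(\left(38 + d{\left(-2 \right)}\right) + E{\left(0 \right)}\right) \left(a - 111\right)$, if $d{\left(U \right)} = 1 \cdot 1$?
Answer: $-4056$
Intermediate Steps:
$d{\left(U \right)} = 1$
$E{\left(H \right)} = 2 H^{3}$
$a = 7$ ($a = 19 - 12 = 7$)
$\left(\left(38 + d{\left(-2 \right)}\right) + E{\left(0 \right)}\right) \left(a - 111\right) = \left(\left(38 + 1\right) + 2 \cdot 0^{3}\right) \left(7 - 111\right) = \left(39 + 2 \cdot 0\right) \left(-104\right) = \left(39 + 0\right) \left(-104\right) = 39 \left(-104\right) = -4056$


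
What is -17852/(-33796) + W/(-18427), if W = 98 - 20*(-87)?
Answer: 66710439/155689723 ≈ 0.42848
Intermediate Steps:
W = 1838 (W = 98 + 1740 = 1838)
-17852/(-33796) + W/(-18427) = -17852/(-33796) + 1838/(-18427) = -17852*(-1/33796) + 1838*(-1/18427) = 4463/8449 - 1838/18427 = 66710439/155689723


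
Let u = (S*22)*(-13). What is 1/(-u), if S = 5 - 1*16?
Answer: -1/3146 ≈ -0.00031786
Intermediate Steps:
S = -11 (S = 5 - 16 = -11)
u = 3146 (u = -11*22*(-13) = -242*(-13) = 3146)
1/(-u) = 1/(-1*3146) = 1/(-3146) = -1/3146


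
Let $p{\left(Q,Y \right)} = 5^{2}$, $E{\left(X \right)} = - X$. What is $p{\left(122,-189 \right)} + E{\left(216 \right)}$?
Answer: $-191$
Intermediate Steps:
$p{\left(Q,Y \right)} = 25$
$p{\left(122,-189 \right)} + E{\left(216 \right)} = 25 - 216 = -191$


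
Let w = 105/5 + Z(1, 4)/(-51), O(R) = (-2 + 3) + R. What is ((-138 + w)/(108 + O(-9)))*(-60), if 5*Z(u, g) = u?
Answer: 29836/425 ≈ 70.202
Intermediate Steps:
Z(u, g) = u/5
O(R) = 1 + R
w = 5354/255 (w = 105/5 + ((⅕)*1)/(-51) = 105*(⅕) + (⅕)*(-1/51) = 21 - 1/255 = 5354/255 ≈ 20.996)
((-138 + w)/(108 + O(-9)))*(-60) = ((-138 + 5354/255)/(108 + (1 - 9)))*(-60) = -29836/(255*(108 - 8))*(-60) = -29836/255/100*(-60) = -29836/255*1/100*(-60) = -7459/6375*(-60) = 29836/425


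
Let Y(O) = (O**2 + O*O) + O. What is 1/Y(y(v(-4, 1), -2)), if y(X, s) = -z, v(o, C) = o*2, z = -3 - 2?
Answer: 1/55 ≈ 0.018182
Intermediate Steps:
z = -5
v(o, C) = 2*o
y(X, s) = 5 (y(X, s) = -1*(-5) = 5)
Y(O) = O + 2*O**2 (Y(O) = (O**2 + O**2) + O = 2*O**2 + O = O + 2*O**2)
1/Y(y(v(-4, 1), -2)) = 1/(5*(1 + 2*5)) = 1/(5*(1 + 10)) = 1/(5*11) = 1/55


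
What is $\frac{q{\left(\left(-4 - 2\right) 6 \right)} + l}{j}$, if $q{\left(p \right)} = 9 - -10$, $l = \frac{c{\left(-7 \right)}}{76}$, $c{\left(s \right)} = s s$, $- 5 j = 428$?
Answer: $- \frac{7465}{32528} \approx -0.22949$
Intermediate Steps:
$j = - \frac{428}{5}$ ($j = \left(- \frac{1}{5}\right) 428 = - \frac{428}{5} \approx -85.6$)
$c{\left(s \right)} = s^{2}$
$l = \frac{49}{76}$ ($l = \frac{\left(-7\right)^{2}}{76} = 49 \cdot \frac{1}{76} = \frac{49}{76} \approx 0.64474$)
$q{\left(p \right)} = 19$ ($q{\left(p \right)} = 9 + 10 = 19$)
$\frac{q{\left(\left(-4 - 2\right) 6 \right)} + l}{j} = \frac{19 + \frac{49}{76}}{- \frac{428}{5}} = \left(- \frac{5}{428}\right) \frac{1493}{76} = - \frac{7465}{32528}$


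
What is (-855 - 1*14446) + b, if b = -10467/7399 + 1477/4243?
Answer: -480392419215/31393957 ≈ -15302.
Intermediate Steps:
b = -33483158/31393957 (b = -10467*1/7399 + 1477*(1/4243) = -10467/7399 + 1477/4243 = -33483158/31393957 ≈ -1.0665)
(-855 - 1*14446) + b = (-855 - 1*14446) - 33483158/31393957 = (-855 - 14446) - 33483158/31393957 = -15301 - 33483158/31393957 = -480392419215/31393957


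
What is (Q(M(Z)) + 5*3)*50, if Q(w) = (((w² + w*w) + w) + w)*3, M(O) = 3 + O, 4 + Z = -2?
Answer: 2550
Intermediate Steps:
Z = -6 (Z = -4 - 2 = -6)
Q(w) = 6*w + 6*w² (Q(w) = (((w² + w²) + w) + w)*3 = ((2*w² + w) + w)*3 = ((w + 2*w²) + w)*3 = (2*w + 2*w²)*3 = 6*w + 6*w²)
(Q(M(Z)) + 5*3)*50 = (6*(3 - 6)*(1 + (3 - 6)) + 5*3)*50 = (6*(-3)*(1 - 3) + 15)*50 = (6*(-3)*(-2) + 15)*50 = (36 + 15)*50 = 51*50 = 2550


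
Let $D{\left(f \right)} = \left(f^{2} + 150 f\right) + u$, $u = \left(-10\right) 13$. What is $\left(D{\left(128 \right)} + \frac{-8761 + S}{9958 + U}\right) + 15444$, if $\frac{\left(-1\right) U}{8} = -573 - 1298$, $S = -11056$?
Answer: $\frac{1268663731}{24926} \approx 50897.0$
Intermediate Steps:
$u = -130$
$U = 14968$ ($U = - 8 \left(-573 - 1298\right) = \left(-8\right) \left(-1871\right) = 14968$)
$D{\left(f \right)} = -130 + f^{2} + 150 f$ ($D{\left(f \right)} = \left(f^{2} + 150 f\right) - 130 = -130 + f^{2} + 150 f$)
$\left(D{\left(128 \right)} + \frac{-8761 + S}{9958 + U}\right) + 15444 = \left(\left(-130 + 128^{2} + 150 \cdot 128\right) + \frac{-8761 - 11056}{9958 + 14968}\right) + 15444 = \left(\left(-130 + 16384 + 19200\right) - \frac{19817}{24926}\right) + 15444 = \left(35454 - \frac{19817}{24926}\right) + 15444 = \frac{883706587}{24926} + 15444 = \frac{1268663731}{24926}$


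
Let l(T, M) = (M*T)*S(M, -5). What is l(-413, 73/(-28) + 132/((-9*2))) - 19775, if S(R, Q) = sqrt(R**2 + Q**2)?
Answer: -19775 + 246325*sqrt(34945)/1008 ≈ 25907.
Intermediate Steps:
S(R, Q) = sqrt(Q**2 + R**2)
l(T, M) = M*T*sqrt(25 + M**2) (l(T, M) = (M*T)*sqrt((-5)**2 + M**2) = (M*T)*sqrt(25 + M**2) = M*T*sqrt(25 + M**2))
l(-413, 73/(-28) + 132/((-9*2))) - 19775 = (73/(-28) + 132/((-9*2)))*(-413)*sqrt(25 + (73/(-28) + 132/((-9*2)))**2) - 19775 = (73*(-1/28) + 132/(-18))*(-413)*sqrt(25 + (73*(-1/28) + 132/(-18))**2) - 19775 = (-73/28 + 132*(-1/18))*(-413)*sqrt(25 + (-73/28 + 132*(-1/18))**2) - 19775 = (-73/28 - 22/3)*(-413)*sqrt(25 + (-73/28 - 22/3)**2) - 19775 = -835/84*(-413)*sqrt(25 + (-835/84)**2) - 19775 = -835/84*(-413)*sqrt(25 + 697225/7056) - 19775 = -835/84*(-413)*sqrt(873625/7056) - 19775 = -835/84*(-413)*5*sqrt(34945)/84 - 19775 = 246325*sqrt(34945)/1008 - 19775 = -19775 + 246325*sqrt(34945)/1008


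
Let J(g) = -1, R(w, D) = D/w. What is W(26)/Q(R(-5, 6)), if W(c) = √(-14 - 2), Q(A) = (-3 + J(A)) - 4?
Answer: -I/2 ≈ -0.5*I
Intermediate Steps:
Q(A) = -8 (Q(A) = (-3 - 1) - 4 = -4 - 4 = -8)
W(c) = 4*I (W(c) = √(-16) = 4*I)
W(26)/Q(R(-5, 6)) = (4*I)/(-8) = (4*I)*(-⅛) = -I/2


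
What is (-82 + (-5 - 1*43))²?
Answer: 16900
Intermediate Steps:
(-82 + (-5 - 1*43))² = (-82 + (-5 - 43))² = (-82 - 48)² = (-130)² = 16900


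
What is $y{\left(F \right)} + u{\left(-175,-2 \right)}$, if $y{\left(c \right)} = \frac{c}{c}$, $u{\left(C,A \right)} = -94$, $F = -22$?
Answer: $-93$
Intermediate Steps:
$y{\left(c \right)} = 1$
$y{\left(F \right)} + u{\left(-175,-2 \right)} = 1 - 94 = -93$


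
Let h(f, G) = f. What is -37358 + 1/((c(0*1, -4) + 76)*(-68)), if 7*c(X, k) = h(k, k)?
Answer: -1341301639/35904 ≈ -37358.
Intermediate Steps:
c(X, k) = k/7
-37358 + 1/((c(0*1, -4) + 76)*(-68)) = -37358 + 1/(((⅐)*(-4) + 76)*(-68)) = -37358 + 1/((-4/7 + 76)*(-68)) = -37358 + 1/((528/7)*(-68)) = -37358 + 1/(-35904/7) = -37358 - 7/35904 = -1341301639/35904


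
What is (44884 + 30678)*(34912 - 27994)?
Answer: 522737916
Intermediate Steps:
(44884 + 30678)*(34912 - 27994) = 75562*6918 = 522737916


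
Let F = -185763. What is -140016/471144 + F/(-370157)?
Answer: 1487217515/7266552067 ≈ 0.20467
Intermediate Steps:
-140016/471144 + F/(-370157) = -140016/471144 - 185763/(-370157) = -140016*1/471144 - 185763*(-1/370157) = -5834/19631 + 185763/370157 = 1487217515/7266552067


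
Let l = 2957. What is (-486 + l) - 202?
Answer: 2269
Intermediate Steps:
(-486 + l) - 202 = (-486 + 2957) - 202 = 2471 - 202 = 2269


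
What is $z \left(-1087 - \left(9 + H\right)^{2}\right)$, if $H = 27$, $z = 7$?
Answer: $-16681$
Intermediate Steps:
$z \left(-1087 - \left(9 + H\right)^{2}\right) = 7 \left(-1087 - \left(9 + 27\right)^{2}\right) = 7 \left(-1087 - 36^{2}\right) = 7 \left(-1087 - 1296\right) = 7 \left(-2383\right) = -16681$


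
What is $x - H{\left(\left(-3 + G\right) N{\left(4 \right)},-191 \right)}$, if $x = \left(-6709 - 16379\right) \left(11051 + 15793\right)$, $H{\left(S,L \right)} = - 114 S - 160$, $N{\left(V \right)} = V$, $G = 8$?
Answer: $-619771832$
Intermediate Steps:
$H{\left(S,L \right)} = -160 - 114 S$
$x = -619774272$ ($x = \left(-23088\right) 26844 = -619774272$)
$x - H{\left(\left(-3 + G\right) N{\left(4 \right)},-191 \right)} = -619774272 - \left(-160 - 114 \left(-3 + 8\right) 4\right) = -619774272 - \left(-160 - 114 \cdot 5 \cdot 4\right) = -619774272 - \left(-160 - 2280\right) = -619774272 - -2440 = -619774272 + 2440 = -619771832$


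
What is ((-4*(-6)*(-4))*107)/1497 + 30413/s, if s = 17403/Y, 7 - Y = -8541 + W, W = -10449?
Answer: 288240536867/8684097 ≈ 33192.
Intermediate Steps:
Y = 18997 (Y = 7 - (-8541 - 10449) = 7 - 1*(-18990) = 7 + 18990 = 18997)
s = 17403/18997 ≈ 0.91609
((-4*(-6)*(-4))*107)/1497 + 30413/s = ((-4*(-6)*(-4))*107)/1497 + 30413/(17403/18997) = ((24*(-4))*107)*(1/1497) + 30413*(18997/17403) = -96*107*(1/1497) + 577755761/17403 = -10272*1/1497 + 577755761/17403 = -3424/499 + 577755761/17403 = 288240536867/8684097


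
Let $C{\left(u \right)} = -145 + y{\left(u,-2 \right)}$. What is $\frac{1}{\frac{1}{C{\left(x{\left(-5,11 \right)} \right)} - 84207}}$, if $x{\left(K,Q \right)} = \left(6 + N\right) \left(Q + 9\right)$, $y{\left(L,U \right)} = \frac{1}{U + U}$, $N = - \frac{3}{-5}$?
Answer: $- \frac{337409}{4} \approx -84352.0$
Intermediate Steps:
$N = \frac{3}{5}$ ($N = \left(-3\right) \left(- \frac{1}{5}\right) = \frac{3}{5} \approx 0.6$)
$y{\left(L,U \right)} = \frac{1}{2 U}$
$x{\left(K,Q \right)} = \frac{297}{5} + \frac{33 Q}{5}$ ($x{\left(K,Q \right)} = \left(6 + \frac{3}{5}\right) \left(Q + 9\right) = \frac{33 \left(9 + Q\right)}{5} = \frac{297}{5} + \frac{33 Q}{5}$)
$C{\left(u \right)} = - \frac{581}{4}$ ($C{\left(u \right)} = -145 + \frac{1}{2 \left(-2\right)} = -145 + \frac{1}{2} \left(- \frac{1}{2}\right) = -145 - \frac{1}{4} = - \frac{581}{4}$)
$\frac{1}{\frac{1}{C{\left(x{\left(-5,11 \right)} \right)} - 84207}} = \frac{1}{\frac{1}{- \frac{581}{4} - 84207}} = \frac{1}{\frac{1}{- \frac{337409}{4}}} = \frac{1}{- \frac{4}{337409}} = - \frac{337409}{4}$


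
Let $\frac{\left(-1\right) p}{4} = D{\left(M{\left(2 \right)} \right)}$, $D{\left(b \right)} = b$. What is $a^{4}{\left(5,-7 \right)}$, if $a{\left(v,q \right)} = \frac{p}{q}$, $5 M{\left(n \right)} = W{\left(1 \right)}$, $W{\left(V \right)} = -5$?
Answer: $\frac{256}{2401} \approx 0.10662$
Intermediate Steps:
$M{\left(n \right)} = -1$ ($M{\left(n \right)} = \frac{1}{5} \left(-5\right) = -1$)
$p = 4$ ($p = \left(-4\right) \left(-1\right) = 4$)
$a{\left(v,q \right)} = \frac{4}{q}$
$a^{4}{\left(5,-7 \right)} = \left(\frac{4}{-7}\right)^{4} = \left(4 \left(- \frac{1}{7}\right)\right)^{4} = \left(- \frac{4}{7}\right)^{4} = \frac{256}{2401}$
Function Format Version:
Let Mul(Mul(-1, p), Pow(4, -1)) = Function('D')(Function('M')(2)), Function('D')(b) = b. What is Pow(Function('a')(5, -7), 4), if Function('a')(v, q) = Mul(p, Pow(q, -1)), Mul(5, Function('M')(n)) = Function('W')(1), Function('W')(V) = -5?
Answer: Rational(256, 2401) ≈ 0.10662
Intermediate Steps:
Function('M')(n) = -1 (Function('M')(n) = Mul(Rational(1, 5), -5) = -1)
p = 4 (p = Mul(-4, -1) = 4)
Function('a')(v, q) = Mul(4, Pow(q, -1))
Pow(Function('a')(5, -7), 4) = Pow(Mul(4, Pow(-7, -1)), 4) = Pow(Mul(4, Rational(-1, 7)), 4) = Pow(Rational(-4, 7), 4) = Rational(256, 2401)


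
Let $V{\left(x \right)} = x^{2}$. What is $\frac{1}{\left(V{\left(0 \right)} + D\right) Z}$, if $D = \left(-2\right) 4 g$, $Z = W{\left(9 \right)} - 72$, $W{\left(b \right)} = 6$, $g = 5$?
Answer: $\frac{1}{2640} \approx 0.00037879$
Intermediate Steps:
$Z = -66$ ($Z = 6 - 72 = -66$)
$D = -40$ ($D = \left(-2\right) 4 \cdot 5 = \left(-8\right) 5 = -40$)
$\frac{1}{\left(V{\left(0 \right)} + D\right) Z} = \frac{1}{\left(0^{2} - 40\right) \left(-66\right)} = \frac{1}{\left(0 - 40\right) \left(-66\right)} = \frac{1}{\left(-40\right) \left(-66\right)} = \frac{1}{2640}$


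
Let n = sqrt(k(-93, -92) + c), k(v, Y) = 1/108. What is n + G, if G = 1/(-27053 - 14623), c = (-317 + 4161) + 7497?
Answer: -1/41676 + sqrt(3674487)/18 ≈ 106.49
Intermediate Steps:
k(v, Y) = 1/108
c = 11341 (c = 3844 + 7497 = 11341)
G = -1/41676 (G = 1/(-41676) = -1/41676 ≈ -2.3995e-5)
n = sqrt(3674487)/18 (n = sqrt(1/108 + 11341) = sqrt(1224829/108) = sqrt(3674487)/18 ≈ 106.49)
n + G = sqrt(3674487)/18 - 1/41676 = -1/41676 + sqrt(3674487)/18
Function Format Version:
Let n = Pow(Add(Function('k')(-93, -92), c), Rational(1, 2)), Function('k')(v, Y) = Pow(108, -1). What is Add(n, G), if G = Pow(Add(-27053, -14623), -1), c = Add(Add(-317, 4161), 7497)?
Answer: Add(Rational(-1, 41676), Mul(Rational(1, 18), Pow(3674487, Rational(1, 2)))) ≈ 106.49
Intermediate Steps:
Function('k')(v, Y) = Rational(1, 108)
c = 11341 (c = Add(3844, 7497) = 11341)
G = Rational(-1, 41676) (G = Pow(-41676, -1) = Rational(-1, 41676) ≈ -2.3995e-5)
n = Mul(Rational(1, 18), Pow(3674487, Rational(1, 2))) (n = Pow(Add(Rational(1, 108), 11341), Rational(1, 2)) = Pow(Rational(1224829, 108), Rational(1, 2)) = Mul(Rational(1, 18), Pow(3674487, Rational(1, 2))) ≈ 106.49)
Add(n, G) = Add(Mul(Rational(1, 18), Pow(3674487, Rational(1, 2))), Rational(-1, 41676)) = Add(Rational(-1, 41676), Mul(Rational(1, 18), Pow(3674487, Rational(1, 2))))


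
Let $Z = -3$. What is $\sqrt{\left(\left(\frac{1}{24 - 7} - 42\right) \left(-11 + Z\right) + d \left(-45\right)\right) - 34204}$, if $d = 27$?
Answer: $\frac{i \sqrt{10066397}}{17} \approx 186.63 i$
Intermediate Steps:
$\sqrt{\left(\left(\frac{1}{24 - 7} - 42\right) \left(-11 + Z\right) + d \left(-45\right)\right) - 34204} = \sqrt{\left(\left(\frac{1}{24 - 7} - 42\right) \left(-11 - 3\right) + 27 \left(-45\right)\right) - 34204} = \sqrt{\left(\left(\frac{1}{17} - 42\right) \left(-14\right) - 1215\right) - 34204} = \sqrt{\left(\left(- \frac{713}{17}\right) \left(-14\right) - 1215\right) - 34204} = \sqrt{\left(\frac{9982}{17} - 1215\right) - 34204} = \sqrt{- \frac{10673}{17} - 34204} = \sqrt{- \frac{592141}{17}} = \frac{i \sqrt{10066397}}{17}$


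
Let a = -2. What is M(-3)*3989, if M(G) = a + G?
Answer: -19945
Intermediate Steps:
M(G) = -2 + G
M(-3)*3989 = (-2 - 3)*3989 = -5*3989 = -19945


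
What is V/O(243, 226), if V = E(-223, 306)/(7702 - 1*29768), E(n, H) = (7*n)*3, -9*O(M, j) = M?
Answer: -1561/198594 ≈ -0.0078603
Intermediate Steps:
O(M, j) = -M/9
E(n, H) = 21*n
V = 4683/22066 (V = (21*(-223))/(7702 - 1*29768) = -4683/(7702 - 29768) = -4683/(-22066) = -4683*(-1/22066) = 4683/22066 ≈ 0.21223)
V/O(243, 226) = 4683/(22066*((-⅑*243))) = (4683/22066)/(-27) = (4683/22066)*(-1/27) = -1561/198594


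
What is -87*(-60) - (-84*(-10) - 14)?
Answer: 4394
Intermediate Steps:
-87*(-60) - (-84*(-10) - 14) = 5220 - (840 - 14) = 5220 - 1*826 = 5220 - 826 = 4394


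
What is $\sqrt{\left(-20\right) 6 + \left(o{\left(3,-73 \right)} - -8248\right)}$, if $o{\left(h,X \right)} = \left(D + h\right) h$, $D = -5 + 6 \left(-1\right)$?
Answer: $2 \sqrt{2026} \approx 90.022$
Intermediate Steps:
$D = -11$ ($D = -5 - 6 = -11$)
$o{\left(h,X \right)} = h \left(-11 + h\right)$ ($o{\left(h,X \right)} = \left(-11 + h\right) h = h \left(-11 + h\right)$)
$\sqrt{\left(-20\right) 6 + \left(o{\left(3,-73 \right)} - -8248\right)} = \sqrt{\left(-20\right) 6 + \left(3 \left(-11 + 3\right) - -8248\right)} = \sqrt{-120 + \left(3 \left(-8\right) + 8248\right)} = \sqrt{-120 + \left(-24 + 8248\right)} = \sqrt{-120 + 8224} = \sqrt{8104} = 2 \sqrt{2026}$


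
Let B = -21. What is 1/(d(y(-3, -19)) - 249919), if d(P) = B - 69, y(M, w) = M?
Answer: -1/250009 ≈ -3.9999e-6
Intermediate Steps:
d(P) = -90 (d(P) = -21 - 69 = -90)
1/(d(y(-3, -19)) - 249919) = 1/(-90 - 249919) = 1/(-250009) = -1/250009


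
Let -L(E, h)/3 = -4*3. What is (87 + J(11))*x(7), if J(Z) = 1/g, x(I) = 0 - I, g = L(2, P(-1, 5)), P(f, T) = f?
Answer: -21931/36 ≈ -609.19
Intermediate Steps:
L(E, h) = 36 (L(E, h) = -(-12)*3 = -3*(-12) = 36)
g = 36
x(I) = -I
J(Z) = 1/36
(87 + J(11))*x(7) = (87 + 1/36)*(-1*7) = (3133/36)*(-7) = -21931/36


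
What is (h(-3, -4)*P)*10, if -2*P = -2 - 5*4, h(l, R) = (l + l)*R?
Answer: 2640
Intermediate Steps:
h(l, R) = 2*R*l (h(l, R) = (2*l)*R = 2*R*l)
P = 11 (P = -(-2 - 5*4)/2 = -(-2 - 20)/2 = -1/2*(-22) = 11)
(h(-3, -4)*P)*10 = ((2*(-4)*(-3))*11)*10 = (24*11)*10 = 264*10 = 2640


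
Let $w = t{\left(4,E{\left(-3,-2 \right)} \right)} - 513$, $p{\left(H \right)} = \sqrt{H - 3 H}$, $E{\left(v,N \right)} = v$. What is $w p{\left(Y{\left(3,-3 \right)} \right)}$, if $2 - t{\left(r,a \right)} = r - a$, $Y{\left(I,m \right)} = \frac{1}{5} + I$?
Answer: $- \frac{2072 i \sqrt{10}}{5} \approx - 1310.4 i$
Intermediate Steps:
$Y{\left(I,m \right)} = \frac{1}{5} + I$
$t{\left(r,a \right)} = 2 + a - r$ ($t{\left(r,a \right)} = 2 - \left(r - a\right) = 2 + \left(a - r\right) = 2 + a - r$)
$p{\left(H \right)} = \sqrt{2} \sqrt{- H}$ ($p{\left(H \right)} = \sqrt{- 2 H} = \sqrt{2} \sqrt{- H}$)
$w = -518$ ($w = \left(2 - 3 - 4\right) - 513 = -5 - 513 = -518$)
$w p{\left(Y{\left(3,-3 \right)} \right)} = - 518 \sqrt{2} \sqrt{- (\frac{1}{5} + 3)} = - 518 \sqrt{2} \sqrt{\left(-1\right) \frac{16}{5}} = - 518 \sqrt{2} \sqrt{- \frac{16}{5}} = - 518 \sqrt{2} \frac{4 i \sqrt{5}}{5} = - 518 \frac{4 i \sqrt{10}}{5} = - \frac{2072 i \sqrt{10}}{5}$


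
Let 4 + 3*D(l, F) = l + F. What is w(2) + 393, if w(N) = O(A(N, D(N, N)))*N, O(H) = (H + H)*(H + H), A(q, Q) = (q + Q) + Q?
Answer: 425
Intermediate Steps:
D(l, F) = -4/3 + F/3 + l/3 (D(l, F) = -4/3 + (l + F)/3 = -4/3 + (F + l)/3 = -4/3 + (F/3 + l/3) = -4/3 + F/3 + l/3)
A(q, Q) = q + 2*Q (A(q, Q) = (Q + q) + Q = q + 2*Q)
O(H) = 4*H² (O(H) = (2*H)*(2*H) = 4*H²)
w(N) = 4*N*(-8/3 + 7*N/3)² (w(N) = (4*(N + 2*(-4/3 + N/3 + N/3))²)*N = (4*(N + 2*(-4/3 + 2*N/3))²)*N = (4*(N + (-8/3 + 4*N/3))²)*N = (4*(-8/3 + 7*N/3)²)*N = 4*N*(-8/3 + 7*N/3)²)
w(2) + 393 = (4/9)*2*(-8 + 7*2)² + 393 = (4/9)*2*(-8 + 14)² + 393 = (4/9)*2*6² + 393 = (4/9)*2*36 + 393 = 32 + 393 = 425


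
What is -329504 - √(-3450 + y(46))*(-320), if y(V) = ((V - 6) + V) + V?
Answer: -329504 + 320*I*√3318 ≈ -3.295e+5 + 18433.0*I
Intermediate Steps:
y(V) = -6 + 3*V (y(V) = ((-6 + V) + V) + V = (-6 + 2*V) + V = -6 + 3*V)
-329504 - √(-3450 + y(46))*(-320) = -329504 - √(-3450 + (-6 + 3*46))*(-320) = -329504 - √(-3450 + (-6 + 138))*(-320) = -329504 - √(-3450 + 132)*(-320) = -329504 - √(-3318)*(-320) = -329504 - I*√3318*(-320) = -329504 - (-320)*I*√3318 = -329504 + 320*I*√3318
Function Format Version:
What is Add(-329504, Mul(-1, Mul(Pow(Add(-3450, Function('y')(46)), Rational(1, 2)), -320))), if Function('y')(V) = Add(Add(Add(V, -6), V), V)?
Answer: Add(-329504, Mul(320, I, Pow(3318, Rational(1, 2)))) ≈ Add(-3.2950e+5, Mul(18433., I))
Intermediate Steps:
Function('y')(V) = Add(-6, Mul(3, V)) (Function('y')(V) = Add(Add(Add(-6, V), V), V) = Add(Add(-6, Mul(2, V)), V) = Add(-6, Mul(3, V)))
Add(-329504, Mul(-1, Mul(Pow(Add(-3450, Function('y')(46)), Rational(1, 2)), -320))) = Add(-329504, Mul(-1, Mul(Pow(Add(-3450, Add(-6, Mul(3, 46))), Rational(1, 2)), -320))) = Add(-329504, Mul(-1, Mul(Pow(Add(-3450, Add(-6, 138)), Rational(1, 2)), -320))) = Add(-329504, Mul(-1, Mul(Pow(Add(-3450, 132), Rational(1, 2)), -320))) = Add(-329504, Mul(-1, Mul(Pow(-3318, Rational(1, 2)), -320))) = Add(-329504, Mul(-1, Mul(Mul(I, Pow(3318, Rational(1, 2))), -320))) = Add(-329504, Mul(-1, Mul(-320, I, Pow(3318, Rational(1, 2))))) = Add(-329504, Mul(320, I, Pow(3318, Rational(1, 2))))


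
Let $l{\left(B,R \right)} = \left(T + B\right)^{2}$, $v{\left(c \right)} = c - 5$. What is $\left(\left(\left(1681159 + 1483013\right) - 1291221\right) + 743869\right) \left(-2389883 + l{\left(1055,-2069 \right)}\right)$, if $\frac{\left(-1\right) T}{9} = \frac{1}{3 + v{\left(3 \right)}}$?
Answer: $-3390789000940$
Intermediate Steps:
$v{\left(c \right)} = -5 + c$ ($v{\left(c \right)} = c - 5 = -5 + c$)
$T = -9$ ($T = - \frac{9}{3 + \left(-5 + 3\right)} = - \frac{9}{3 - 2} = - \frac{9}{1} = \left(-9\right) 1 = -9$)
$l{\left(B,R \right)} = \left(-9 + B\right)^{2}$
$\left(\left(\left(1681159 + 1483013\right) - 1291221\right) + 743869\right) \left(-2389883 + l{\left(1055,-2069 \right)}\right) = \left(\left(\left(1681159 + 1483013\right) - 1291221\right) + 743869\right) \left(-2389883 + \left(-9 + 1055\right)^{2}\right) = \left(\left(3164172 - 1291221\right) + 743869\right) \left(-2389883 + 1046^{2}\right) = \left(1872951 + 743869\right) \left(-2389883 + 1094116\right) = 2616820 \left(-1295767\right) = -3390789000940$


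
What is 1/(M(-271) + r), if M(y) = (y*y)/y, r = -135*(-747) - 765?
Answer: 1/99809 ≈ 1.0019e-5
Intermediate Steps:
r = 100080 (r = 100845 - 765 = 100080)
M(y) = y (M(y) = y**2/y = y)
1/(M(-271) + r) = 1/(-271 + 100080) = 1/99809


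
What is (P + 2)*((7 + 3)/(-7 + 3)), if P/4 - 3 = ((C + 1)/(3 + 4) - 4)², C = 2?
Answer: -7965/49 ≈ -162.55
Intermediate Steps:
P = 3088/49 (P = 12 + 4*((2 + 1)/(3 + 4) - 4)² = 12 + 4*(3/7 - 4)² = 12 + 4*(-25/7)² = 12 + 4*(625/49) = 12 + 2500/49 = 3088/49 ≈ 63.020)
(P + 2)*((7 + 3)/(-7 + 3)) = (3088/49 + 2)*((7 + 3)/(-7 + 3)) = 3186*(10/(-4))/49 = 3186*(10*(-¼))/49 = (3186/49)*(-5/2) = -7965/49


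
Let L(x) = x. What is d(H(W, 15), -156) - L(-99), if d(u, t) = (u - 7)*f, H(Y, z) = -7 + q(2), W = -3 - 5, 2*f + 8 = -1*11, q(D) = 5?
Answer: 369/2 ≈ 184.50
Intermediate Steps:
f = -19/2 (f = -4 + (-1*11)/2 = -4 + (½)*(-11) = -4 - 11/2 = -19/2 ≈ -9.5000)
W = -8
H(Y, z) = -2 (H(Y, z) = -7 + 5 = -2)
d(u, t) = 133/2 - 19*u/2 (d(u, t) = (u - 7)*(-19/2) = (-7 + u)*(-19/2) = 133/2 - 19*u/2)
d(H(W, 15), -156) - L(-99) = (133/2 - 19/2*(-2)) - 1*(-99) = (133/2 + 19) + 99 = 171/2 + 99 = 369/2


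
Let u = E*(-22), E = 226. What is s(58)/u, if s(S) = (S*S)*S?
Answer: -48778/1243 ≈ -39.242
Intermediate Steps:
u = -4972 (u = 226*(-22) = -4972)
s(S) = S**3 (s(S) = S**2*S = S**3)
s(58)/u = 58**3/(-4972) = 195112*(-1/4972) = -48778/1243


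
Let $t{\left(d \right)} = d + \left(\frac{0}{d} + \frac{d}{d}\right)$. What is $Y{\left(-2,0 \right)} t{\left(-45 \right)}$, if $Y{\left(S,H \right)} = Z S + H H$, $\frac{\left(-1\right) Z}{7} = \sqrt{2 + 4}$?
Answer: $- 616 \sqrt{6} \approx -1508.9$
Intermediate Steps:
$t{\left(d \right)} = 1 + d$ ($t{\left(d \right)} = d + \left(0 + 1\right) = d + 1 = 1 + d$)
$Z = - 7 \sqrt{6}$ ($Z = - 7 \sqrt{2 + 4} = - 7 \sqrt{6} \approx -17.146$)
$Y{\left(S,H \right)} = H^{2} - 7 S \sqrt{6}$ ($Y{\left(S,H \right)} = - 7 \sqrt{6} S + H H = - 7 S \sqrt{6} + H^{2} = H^{2} - 7 S \sqrt{6}$)
$Y{\left(-2,0 \right)} t{\left(-45 \right)} = \left(0^{2} - - 14 \sqrt{6}\right) \left(1 - 45\right) = \left(0 + 14 \sqrt{6}\right) \left(-44\right) = 14 \sqrt{6} \left(-44\right) = - 616 \sqrt{6}$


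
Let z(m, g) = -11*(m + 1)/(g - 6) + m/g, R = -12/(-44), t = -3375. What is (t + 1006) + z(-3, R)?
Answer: -150182/63 ≈ -2383.8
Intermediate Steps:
R = 3/11 (R = -12*(-1/44) = 3/11 ≈ 0.27273)
z(m, g) = m/g - 11*(1 + m)/(-6 + g) (z(m, g) = -11*(1 + m)/(-6 + g) + m/g = m/g - 11*(1 + m)/(-6 + g))
(t + 1006) + z(-3, R) = (-3375 + 1006) + (-11*3/11 - 6*(-3) - 10*3/11*(-3))/((3/11)*(-6 + 3/11)) = -2369 + 11*(-3 + 18 + 90/11)/(3*(-63/11)) = -2369 + (11/3)*(-11/63)*(255/11) = -2369 - 935/63 = -150182/63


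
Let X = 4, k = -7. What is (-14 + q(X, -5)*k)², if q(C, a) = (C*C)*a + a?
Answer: 337561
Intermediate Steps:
q(C, a) = a + a*C² (q(C, a) = C²*a + a = a*C² + a = a + a*C²)
(-14 + q(X, -5)*k)² = (-14 - 5*(1 + 4²)*(-7))² = (-14 - 5*(1 + 16)*(-7))² = (-14 - 5*17*(-7))² = (-14 - 85*(-7))² = (-14 + 595)² = 581² = 337561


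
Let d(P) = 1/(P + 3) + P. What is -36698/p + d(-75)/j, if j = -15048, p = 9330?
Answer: -1934633/492480 ≈ -3.9283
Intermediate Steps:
d(P) = P + 1/(3 + P) (d(P) = 1/(3 + P) + P = P + 1/(3 + P))
-36698/p + d(-75)/j = -36698/9330 + ((1 + (-75)² + 3*(-75))/(3 - 75))/(-15048) = -36698*1/9330 + ((1 + 5625 - 225)/(-72))*(-1/15048) = -59/15 - 1/72*5401*(-1/15048) = -59/15 - 5401/72*(-1/15048) = -59/15 + 491/98496 = -1934633/492480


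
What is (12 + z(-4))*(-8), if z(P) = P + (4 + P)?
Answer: -64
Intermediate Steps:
z(P) = 4 + 2*P
(12 + z(-4))*(-8) = (12 + (4 + 2*(-4)))*(-8) = (12 + (4 - 8))*(-8) = (12 - 4)*(-8) = 8*(-8) = -64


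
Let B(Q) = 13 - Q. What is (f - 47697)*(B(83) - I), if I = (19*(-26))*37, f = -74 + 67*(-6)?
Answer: -877133984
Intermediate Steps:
f = -476 (f = -74 - 402 = -476)
I = -18278 (I = -494*37 = -18278)
(f - 47697)*(B(83) - I) = (-476 - 47697)*((13 - 1*83) - 1*(-18278)) = -48173*((13 - 83) + 18278) = -48173*(-70 + 18278) = -48173*18208 = -877133984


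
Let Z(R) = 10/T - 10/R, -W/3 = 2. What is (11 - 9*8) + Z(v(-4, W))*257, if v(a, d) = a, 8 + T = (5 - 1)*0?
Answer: 1041/4 ≈ 260.25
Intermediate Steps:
T = -8 (T = -8 + (5 - 1)*0 = -8 + 4*0 = -8 + 0 = -8)
W = -6 (W = -3*2 = -6)
Z(R) = -5/4 - 10/R (Z(R) = 10/(-8) - 10/R = 10*(-1/8) - 10/R = -5/4 - 10/R)
(11 - 9*8) + Z(v(-4, W))*257 = (11 - 9*8) + (-5/4 - 10/(-4))*257 = (11 - 72) + (-5/4 - 10*(-1/4))*257 = -61 + (-5/4 + 5/2)*257 = -61 + (5/4)*257 = -61 + 1285/4 = 1041/4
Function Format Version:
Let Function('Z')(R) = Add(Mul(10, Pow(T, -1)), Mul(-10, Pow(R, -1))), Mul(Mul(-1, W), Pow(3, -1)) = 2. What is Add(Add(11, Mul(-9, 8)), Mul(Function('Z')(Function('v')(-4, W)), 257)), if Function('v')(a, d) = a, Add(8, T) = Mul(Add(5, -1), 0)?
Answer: Rational(1041, 4) ≈ 260.25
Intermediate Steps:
T = -8 (T = Add(-8, Mul(Add(5, -1), 0)) = Add(-8, Mul(4, 0)) = Add(-8, 0) = -8)
W = -6 (W = Mul(-3, 2) = -6)
Function('Z')(R) = Add(Rational(-5, 4), Mul(-10, Pow(R, -1))) (Function('Z')(R) = Add(Mul(10, Pow(-8, -1)), Mul(-10, Pow(R, -1))) = Add(Mul(10, Rational(-1, 8)), Mul(-10, Pow(R, -1))) = Add(Rational(-5, 4), Mul(-10, Pow(R, -1))))
Add(Add(11, Mul(-9, 8)), Mul(Function('Z')(Function('v')(-4, W)), 257)) = Add(Add(11, Mul(-9, 8)), Mul(Add(Rational(-5, 4), Mul(-10, Pow(-4, -1))), 257)) = Add(Add(11, -72), Mul(Add(Rational(-5, 4), Mul(-10, Rational(-1, 4))), 257)) = Add(-61, Mul(Add(Rational(-5, 4), Rational(5, 2)), 257)) = Add(-61, Mul(Rational(5, 4), 257)) = Add(-61, Rational(1285, 4)) = Rational(1041, 4)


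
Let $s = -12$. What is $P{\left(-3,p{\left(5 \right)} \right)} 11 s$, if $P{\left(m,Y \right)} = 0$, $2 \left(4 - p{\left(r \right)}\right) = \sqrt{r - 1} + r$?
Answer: $0$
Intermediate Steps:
$p{\left(r \right)} = 4 - \frac{r}{2} - \frac{\sqrt{-1 + r}}{2}$ ($p{\left(r \right)} = 4 - \frac{\sqrt{r - 1} + r}{2} = 4 - \frac{\sqrt{-1 + r} + r}{2} = 4 - \frac{r + \sqrt{-1 + r}}{2} = 4 - \left(\frac{r}{2} + \frac{\sqrt{-1 + r}}{2}\right) = 4 - \frac{r}{2} - \frac{\sqrt{-1 + r}}{2}$)
$P{\left(-3,p{\left(5 \right)} \right)} 11 s = 0 \cdot 11 \left(-12\right) = 0 \left(-12\right) = 0$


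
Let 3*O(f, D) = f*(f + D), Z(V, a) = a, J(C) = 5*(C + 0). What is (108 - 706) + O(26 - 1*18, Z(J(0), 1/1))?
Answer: -574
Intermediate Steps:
J(C) = 5*C
O(f, D) = f*(D + f)/3 (O(f, D) = (f*(f + D))/3 = (f*(D + f))/3 = f*(D + f)/3)
(108 - 706) + O(26 - 1*18, Z(J(0), 1/1)) = (108 - 706) + (26 - 1*18)*(1/1 + (26 - 1*18))/3 = -598 + (26 - 18)*(1 + (26 - 18))/3 = -598 + (⅓)*8*(1 + 8) = -598 + (⅓)*8*9 = -598 + 24 = -574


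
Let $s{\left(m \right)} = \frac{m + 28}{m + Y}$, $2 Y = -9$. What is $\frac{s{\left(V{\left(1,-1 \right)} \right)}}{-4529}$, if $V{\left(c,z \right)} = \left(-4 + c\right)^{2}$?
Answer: $- \frac{74}{40761} \approx -0.0018155$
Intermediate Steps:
$Y = - \frac{9}{2}$ ($Y = \frac{1}{2} \left(-9\right) = - \frac{9}{2} \approx -4.5$)
$s{\left(m \right)} = \frac{28 + m}{- \frac{9}{2} + m}$ ($s{\left(m \right)} = \frac{m + 28}{m - \frac{9}{2}} = \frac{28 + m}{- \frac{9}{2} + m}$)
$\frac{s{\left(V{\left(1,-1 \right)} \right)}}{-4529} = \frac{2 \frac{1}{-9 + 2 \left(-4 + 1\right)^{2}} \left(28 + \left(-4 + 1\right)^{2}\right)}{-4529} = \frac{2 \left(28 + \left(-3\right)^{2}\right)}{-9 + 2 \left(-3\right)^{2}} \left(- \frac{1}{4529}\right) = \frac{2 \left(28 + 9\right)}{-9 + 2 \cdot 9} \left(- \frac{1}{4529}\right) = 2 \frac{1}{-9 + 18} \cdot 37 \left(- \frac{1}{4529}\right) = 2 \cdot \frac{1}{9} \cdot 37 \left(- \frac{1}{4529}\right) = \frac{74}{9} \left(- \frac{1}{4529}\right) = - \frac{74}{40761}$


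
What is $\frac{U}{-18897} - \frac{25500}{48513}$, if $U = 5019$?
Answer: $- \frac{80595583}{101861129} \approx -0.79123$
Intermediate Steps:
$\frac{U}{-18897} - \frac{25500}{48513} = \frac{5019}{-18897} - \frac{25500}{48513} = 5019 \left(- \frac{1}{18897}\right) - \frac{8500}{16171} = - \frac{1673}{6299} - \frac{8500}{16171} = - \frac{80595583}{101861129}$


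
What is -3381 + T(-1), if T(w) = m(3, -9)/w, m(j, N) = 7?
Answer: -3388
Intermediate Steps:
T(w) = 7/w
-3381 + T(-1) = -3381 + 7/(-1) = -3381 + 7*(-1) = -3381 - 7 = -3388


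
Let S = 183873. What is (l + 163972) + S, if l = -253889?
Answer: 93956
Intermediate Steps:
(l + 163972) + S = (-253889 + 163972) + 183873 = -89917 + 183873 = 93956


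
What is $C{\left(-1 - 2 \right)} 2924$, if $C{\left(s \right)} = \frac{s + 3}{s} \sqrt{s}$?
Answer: $0$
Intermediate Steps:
$C{\left(s \right)} = \frac{3 + s}{\sqrt{s}}$ ($C{\left(s \right)} = \frac{3 + s}{s} \sqrt{s} = \frac{3 + s}{\sqrt{s}}$)
$C{\left(-1 - 2 \right)} 2924 = \frac{3 - 3}{\sqrt{-1 - 2}} \cdot 2924 = \frac{3 - 3}{i \sqrt{3}} \cdot 2924 = - \frac{i \sqrt{3}}{3} \cdot 0 \cdot 2924 = 0 \cdot 2924 = 0$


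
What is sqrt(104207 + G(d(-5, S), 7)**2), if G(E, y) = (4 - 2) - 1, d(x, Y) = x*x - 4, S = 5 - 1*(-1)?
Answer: 4*sqrt(6513) ≈ 322.81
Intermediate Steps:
S = 6 (S = 5 + 1 = 6)
d(x, Y) = -4 + x**2 (d(x, Y) = x**2 - 4 = -4 + x**2)
G(E, y) = 1 (G(E, y) = 2 - 1 = 1)
sqrt(104207 + G(d(-5, S), 7)**2) = sqrt(104207 + 1**2) = sqrt(104207 + 1) = sqrt(104208) = 4*sqrt(6513)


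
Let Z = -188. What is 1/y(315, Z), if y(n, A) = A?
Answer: -1/188 ≈ -0.0053191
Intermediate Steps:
1/y(315, Z) = 1/(-188) = -1/188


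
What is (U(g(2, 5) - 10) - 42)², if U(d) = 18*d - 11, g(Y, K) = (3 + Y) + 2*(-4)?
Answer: 82369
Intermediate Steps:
g(Y, K) = -5 + Y (g(Y, K) = (3 + Y) - 8 = -5 + Y)
U(d) = -11 + 18*d
(U(g(2, 5) - 10) - 42)² = ((-11 + 18*((-5 + 2) - 10)) - 42)² = ((-11 + 18*(-3 - 10)) - 42)² = ((-11 + 18*(-13)) - 42)² = ((-11 - 234) - 42)² = (-245 - 42)² = (-287)² = 82369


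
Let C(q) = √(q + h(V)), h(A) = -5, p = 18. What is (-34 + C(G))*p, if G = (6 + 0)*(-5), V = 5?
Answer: -612 + 18*I*√35 ≈ -612.0 + 106.49*I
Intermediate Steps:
G = -30 (G = 6*(-5) = -30)
C(q) = √(-5 + q) (C(q) = √(q - 5) = √(-5 + q))
(-34 + C(G))*p = (-34 + √(-5 - 30))*18 = (-34 + √(-35))*18 = (-34 + I*√35)*18 = -612 + 18*I*√35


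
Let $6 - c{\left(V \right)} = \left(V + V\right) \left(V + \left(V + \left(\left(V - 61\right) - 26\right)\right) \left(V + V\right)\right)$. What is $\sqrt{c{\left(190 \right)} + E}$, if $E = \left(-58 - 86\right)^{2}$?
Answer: $i \sqrt{42360658} \approx 6508.5 i$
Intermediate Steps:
$c{\left(V \right)} = 6 - 2 V \left(V + 2 V \left(-87 + 2 V\right)\right)$ ($c{\left(V \right)} = 6 - \left(V + V\right) \left(V + \left(V + \left(\left(V - 61\right) - 26\right)\right) \left(V + V\right)\right) = 6 - 2 V \left(V + \left(V + \left(\left(-61 + V\right) - 26\right)\right) 2 V\right) = 6 - 2 V \left(V + \left(V + \left(-87 + V\right)\right) 2 V\right) = 6 - 2 V \left(V + \left(-87 + 2 V\right) 2 V\right) = 6 - 2 V \left(V + 2 V \left(-87 + 2 V\right)\right)$)
$E = 20736$ ($E = \left(-144\right)^{2} = 20736$)
$\sqrt{c{\left(190 \right)} + E} = \sqrt{\left(6 - 8 \cdot 190^{3} + 346 \cdot 190^{2}\right) + 20736} = \sqrt{\left(6 - 54872000 + 346 \cdot 36100\right) + 20736} = \sqrt{\left(6 - 54872000 + 12490600\right) + 20736} = \sqrt{-42381394 + 20736} = \sqrt{-42360658} = i \sqrt{42360658}$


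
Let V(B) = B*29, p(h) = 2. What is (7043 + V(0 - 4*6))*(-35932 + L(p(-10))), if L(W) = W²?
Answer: -228035016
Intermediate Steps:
V(B) = 29*B
(7043 + V(0 - 4*6))*(-35932 + L(p(-10))) = (7043 + 29*(0 - 4*6))*(-35932 + 2²) = (7043 + 29*(0 - 24))*(-35932 + 4) = (7043 + 29*(-24))*(-35928) = (7043 - 696)*(-35928) = 6347*(-35928) = -228035016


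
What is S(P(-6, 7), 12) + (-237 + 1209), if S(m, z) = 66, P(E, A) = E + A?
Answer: 1038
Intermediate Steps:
P(E, A) = A + E
S(P(-6, 7), 12) + (-237 + 1209) = 66 + (-237 + 1209) = 66 + 972 = 1038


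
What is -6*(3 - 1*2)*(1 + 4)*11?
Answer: -330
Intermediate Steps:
-6*(3 - 1*2)*(1 + 4)*11 = -6*(3 - 2)*5*11 = -6*5*11 = -30*11 = -330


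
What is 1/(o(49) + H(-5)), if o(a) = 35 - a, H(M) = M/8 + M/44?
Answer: -88/1297 ≈ -0.067849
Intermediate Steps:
H(M) = 13*M/88 (H(M) = M*(⅛) + M*(1/44) = M/8 + M/44 = 13*M/88)
1/(o(49) + H(-5)) = 1/((35 - 1*49) + (13/88)*(-5)) = 1/((35 - 49) - 65/88) = 1/(-14 - 65/88) = 1/(-1297/88) = -88/1297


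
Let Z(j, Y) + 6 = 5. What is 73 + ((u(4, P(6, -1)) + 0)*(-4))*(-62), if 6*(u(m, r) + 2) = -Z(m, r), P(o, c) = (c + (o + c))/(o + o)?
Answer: -1145/3 ≈ -381.67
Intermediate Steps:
Z(j, Y) = -1 (Z(j, Y) = -6 + 5 = -1)
P(o, c) = (o + 2*c)/(2*o) (P(o, c) = (c + (c + o))/((2*o)) = (o + 2*c)*(1/(2*o)) = (o + 2*c)/(2*o))
u(m, r) = -11/6 (u(m, r) = -2 + (-1*(-1))/6 = -2 + (1/6)*1 = -2 + 1/6 = -11/6)
73 + ((u(4, P(6, -1)) + 0)*(-4))*(-62) = 73 + ((-11/6 + 0)*(-4))*(-62) = 73 - 11/6*(-4)*(-62) = 73 + (22/3)*(-62) = 73 - 1364/3 = -1145/3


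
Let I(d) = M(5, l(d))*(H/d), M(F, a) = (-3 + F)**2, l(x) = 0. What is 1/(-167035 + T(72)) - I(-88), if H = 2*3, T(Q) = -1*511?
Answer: 502627/1843006 ≈ 0.27272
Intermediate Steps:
T(Q) = -511
H = 6
I(d) = 24/d (I(d) = (-3 + 5)**2*(6/d) = 2**2*(6/d) = 4*(6/d) = 24/d)
1/(-167035 + T(72)) - I(-88) = 1/(-167035 - 511) - 24/(-88) = 1/(-167546) - 24*(-1)/88 = -1/167546 - 1*(-3/11) = -1/167546 + 3/11 = 502627/1843006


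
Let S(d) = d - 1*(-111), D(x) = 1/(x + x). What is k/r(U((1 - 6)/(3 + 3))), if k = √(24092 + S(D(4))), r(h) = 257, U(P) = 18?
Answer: 5*√15490/1028 ≈ 0.60534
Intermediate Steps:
D(x) = 1/(2*x)
S(d) = 111 + d (S(d) = d + 111 = 111 + d)
k = 5*√15490/4 (k = √(24092 + (111 + (½)/4)) = √(24092 + (111 + (½)*(¼))) = √(24092 + (111 + ⅛)) = √(24092 + 889/8) = √(193625/8) = 5*√15490/4 ≈ 155.57)
k/r(U((1 - 6)/(3 + 3))) = (5*√15490/4)/257 = (5*√15490/4)*(1/257) = 5*√15490/1028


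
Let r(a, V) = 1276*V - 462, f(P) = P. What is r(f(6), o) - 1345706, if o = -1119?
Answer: -2774012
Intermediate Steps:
r(a, V) = -462 + 1276*V
r(f(6), o) - 1345706 = (-462 + 1276*(-1119)) - 1345706 = (-462 - 1427844) - 1345706 = -1428306 - 1345706 = -2774012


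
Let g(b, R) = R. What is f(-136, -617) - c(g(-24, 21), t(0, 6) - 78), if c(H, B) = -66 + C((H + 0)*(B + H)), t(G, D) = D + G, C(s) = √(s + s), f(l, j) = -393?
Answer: -327 - 3*I*√238 ≈ -327.0 - 46.282*I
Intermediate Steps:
C(s) = √2*√s (C(s) = √(2*s) = √2*√s)
c(H, B) = -66 + √2*√(H*(B + H)) (c(H, B) = -66 + √2*√((H + 0)*(B + H)) = -66 + √2*√(H*(B + H)))
f(-136, -617) - c(g(-24, 21), t(0, 6) - 78) = -393 - (-66 + √2*√(21*(((6 + 0) - 78) + 21))) = -393 - (-66 + √2*√(21*((6 - 78) + 21))) = -393 - (-66 + √2*√(21*(-72 + 21))) = -393 - (-66 + √2*√(21*(-51))) = -393 - (-66 + √2*√(-1071)) = -393 - (-66 + √2*(3*I*√119)) = -393 - (-66 + 3*I*√238) = -393 + (66 - 3*I*√238) = -327 - 3*I*√238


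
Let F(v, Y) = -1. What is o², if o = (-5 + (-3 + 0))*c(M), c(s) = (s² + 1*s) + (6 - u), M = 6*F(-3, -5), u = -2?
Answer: 92416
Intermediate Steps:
M = -6 (M = 6*(-1) = -6)
c(s) = 8 + s + s² (c(s) = (s² + 1*s) + (6 - 1*(-2)) = (s² + s) + (6 + 2) = (s + s²) + 8 = 8 + s + s²)
o = -304 (o = (-5 + (-3 + 0))*(8 - 6 + (-6)²) = (-5 - 3)*(8 - 6 + 36) = -8*38 = -304)
o² = (-304)² = 92416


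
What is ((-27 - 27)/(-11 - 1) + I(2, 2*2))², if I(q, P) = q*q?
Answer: 289/4 ≈ 72.250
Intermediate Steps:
I(q, P) = q²
((-27 - 27)/(-11 - 1) + I(2, 2*2))² = ((-27 - 27)/(-11 - 1) + 2²)² = (-54/(-12) + 4)² = (-54*(-1/12) + 4)² = (9/2 + 4)² = (17/2)² = 289/4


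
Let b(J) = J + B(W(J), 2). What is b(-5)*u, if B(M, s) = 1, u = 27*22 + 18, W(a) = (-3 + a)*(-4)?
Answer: -2448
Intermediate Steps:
W(a) = 12 - 4*a
u = 612 (u = 594 + 18 = 612)
b(J) = 1 + J (b(J) = J + 1 = 1 + J)
b(-5)*u = (1 - 5)*612 = -4*612 = -2448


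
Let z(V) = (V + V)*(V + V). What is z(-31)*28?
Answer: 107632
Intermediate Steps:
z(V) = 4*V² (z(V) = (2*V)*(2*V) = 4*V²)
z(-31)*28 = (4*(-31)²)*28 = (4*961)*28 = 3844*28 = 107632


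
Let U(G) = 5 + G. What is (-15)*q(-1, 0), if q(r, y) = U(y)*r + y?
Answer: 75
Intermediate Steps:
q(r, y) = y + r*(5 + y) (q(r, y) = (5 + y)*r + y = r*(5 + y) + y = y + r*(5 + y))
(-15)*q(-1, 0) = (-15)*(0 - (5 + 0)) = (-15*1)*(0 - 1*5) = -15*(0 - 5) = -15*(-5) = 75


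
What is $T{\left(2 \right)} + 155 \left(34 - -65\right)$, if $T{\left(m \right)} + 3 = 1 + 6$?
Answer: $15349$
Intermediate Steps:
$T{\left(m \right)} = 4$ ($T{\left(m \right)} = -3 + \left(1 + 6\right) = -3 + 7 = 4$)
$T{\left(2 \right)} + 155 \left(34 - -65\right) = 4 + 155 \left(34 - -65\right) = 4 + 155 \left(34 + 65\right) = 4 + 155 \cdot 99 = 4 + 15345 = 15349$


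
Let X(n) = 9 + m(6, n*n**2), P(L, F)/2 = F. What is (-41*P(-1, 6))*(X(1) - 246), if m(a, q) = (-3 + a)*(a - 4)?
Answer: 113652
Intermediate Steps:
P(L, F) = 2*F
m(a, q) = (-4 + a)*(-3 + a) (m(a, q) = (-3 + a)*(-4 + a) = (-4 + a)*(-3 + a))
X(n) = 15 (X(n) = 9 + (12 + 6**2 - 7*6) = 9 + (12 + 36 - 42) = 9 + 6 = 15)
(-41*P(-1, 6))*(X(1) - 246) = (-82*6)*(15 - 246) = -41*12*(-231) = -492*(-231) = 113652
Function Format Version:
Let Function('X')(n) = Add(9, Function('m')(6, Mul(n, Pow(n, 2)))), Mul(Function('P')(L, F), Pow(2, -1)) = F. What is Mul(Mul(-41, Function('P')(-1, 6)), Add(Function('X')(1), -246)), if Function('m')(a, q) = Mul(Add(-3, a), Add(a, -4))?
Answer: 113652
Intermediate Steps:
Function('P')(L, F) = Mul(2, F)
Function('m')(a, q) = Mul(Add(-4, a), Add(-3, a)) (Function('m')(a, q) = Mul(Add(-3, a), Add(-4, a)) = Mul(Add(-4, a), Add(-3, a)))
Function('X')(n) = 15 (Function('X')(n) = Add(9, Add(12, Pow(6, 2), Mul(-7, 6))) = Add(9, Add(12, 36, -42)) = Add(9, 6) = 15)
Mul(Mul(-41, Function('P')(-1, 6)), Add(Function('X')(1), -246)) = Mul(Mul(-41, Mul(2, 6)), Add(15, -246)) = Mul(Mul(-41, 12), -231) = Mul(-492, -231) = 113652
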